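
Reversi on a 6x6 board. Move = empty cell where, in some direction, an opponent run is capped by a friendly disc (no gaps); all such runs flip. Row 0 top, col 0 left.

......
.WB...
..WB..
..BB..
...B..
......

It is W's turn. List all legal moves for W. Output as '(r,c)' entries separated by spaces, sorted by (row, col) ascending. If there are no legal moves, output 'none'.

(0,1): no bracket -> illegal
(0,2): flips 1 -> legal
(0,3): no bracket -> illegal
(1,3): flips 1 -> legal
(1,4): no bracket -> illegal
(2,1): no bracket -> illegal
(2,4): flips 1 -> legal
(3,1): no bracket -> illegal
(3,4): no bracket -> illegal
(4,1): no bracket -> illegal
(4,2): flips 1 -> legal
(4,4): flips 1 -> legal
(5,2): no bracket -> illegal
(5,3): no bracket -> illegal
(5,4): no bracket -> illegal

Answer: (0,2) (1,3) (2,4) (4,2) (4,4)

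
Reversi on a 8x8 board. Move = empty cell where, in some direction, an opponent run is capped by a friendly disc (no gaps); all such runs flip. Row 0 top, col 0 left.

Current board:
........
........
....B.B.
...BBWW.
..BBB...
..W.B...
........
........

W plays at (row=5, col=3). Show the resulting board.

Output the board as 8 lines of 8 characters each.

Place W at (5,3); scan 8 dirs for brackets.
Dir NW: opp run (4,2), next='.' -> no flip
Dir N: opp run (4,3) (3,3), next='.' -> no flip
Dir NE: opp run (4,4) capped by W -> flip
Dir W: first cell 'W' (not opp) -> no flip
Dir E: opp run (5,4), next='.' -> no flip
Dir SW: first cell '.' (not opp) -> no flip
Dir S: first cell '.' (not opp) -> no flip
Dir SE: first cell '.' (not opp) -> no flip
All flips: (4,4)

Answer: ........
........
....B.B.
...BBWW.
..BBW...
..WWB...
........
........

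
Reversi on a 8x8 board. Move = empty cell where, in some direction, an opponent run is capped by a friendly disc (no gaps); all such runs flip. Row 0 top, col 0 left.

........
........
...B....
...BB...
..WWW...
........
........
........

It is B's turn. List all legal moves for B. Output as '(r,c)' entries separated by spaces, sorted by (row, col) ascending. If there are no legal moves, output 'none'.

Answer: (5,1) (5,2) (5,3) (5,4) (5,5)

Derivation:
(3,1): no bracket -> illegal
(3,2): no bracket -> illegal
(3,5): no bracket -> illegal
(4,1): no bracket -> illegal
(4,5): no bracket -> illegal
(5,1): flips 1 -> legal
(5,2): flips 1 -> legal
(5,3): flips 1 -> legal
(5,4): flips 1 -> legal
(5,5): flips 1 -> legal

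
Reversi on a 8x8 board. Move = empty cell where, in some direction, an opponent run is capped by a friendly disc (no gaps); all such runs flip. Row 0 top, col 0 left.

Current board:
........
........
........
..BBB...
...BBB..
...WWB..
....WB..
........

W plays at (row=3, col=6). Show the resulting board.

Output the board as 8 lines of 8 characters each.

Answer: ........
........
........
..BBB.W.
...BBW..
...WWB..
....WB..
........

Derivation:
Place W at (3,6); scan 8 dirs for brackets.
Dir NW: first cell '.' (not opp) -> no flip
Dir N: first cell '.' (not opp) -> no flip
Dir NE: first cell '.' (not opp) -> no flip
Dir W: first cell '.' (not opp) -> no flip
Dir E: first cell '.' (not opp) -> no flip
Dir SW: opp run (4,5) capped by W -> flip
Dir S: first cell '.' (not opp) -> no flip
Dir SE: first cell '.' (not opp) -> no flip
All flips: (4,5)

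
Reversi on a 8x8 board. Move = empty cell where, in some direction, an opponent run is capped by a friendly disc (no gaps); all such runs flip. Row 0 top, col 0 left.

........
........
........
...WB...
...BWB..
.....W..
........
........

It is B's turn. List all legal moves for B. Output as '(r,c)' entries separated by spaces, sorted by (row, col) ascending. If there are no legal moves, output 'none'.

Answer: (2,3) (3,2) (5,4) (6,5)

Derivation:
(2,2): no bracket -> illegal
(2,3): flips 1 -> legal
(2,4): no bracket -> illegal
(3,2): flips 1 -> legal
(3,5): no bracket -> illegal
(4,2): no bracket -> illegal
(4,6): no bracket -> illegal
(5,3): no bracket -> illegal
(5,4): flips 1 -> legal
(5,6): no bracket -> illegal
(6,4): no bracket -> illegal
(6,5): flips 1 -> legal
(6,6): no bracket -> illegal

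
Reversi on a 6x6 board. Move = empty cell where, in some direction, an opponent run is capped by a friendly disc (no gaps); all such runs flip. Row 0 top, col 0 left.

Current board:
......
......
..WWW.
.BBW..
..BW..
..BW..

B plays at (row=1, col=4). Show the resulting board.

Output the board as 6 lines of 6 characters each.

Answer: ......
....B.
..WBW.
.BBW..
..BW..
..BW..

Derivation:
Place B at (1,4); scan 8 dirs for brackets.
Dir NW: first cell '.' (not opp) -> no flip
Dir N: first cell '.' (not opp) -> no flip
Dir NE: first cell '.' (not opp) -> no flip
Dir W: first cell '.' (not opp) -> no flip
Dir E: first cell '.' (not opp) -> no flip
Dir SW: opp run (2,3) capped by B -> flip
Dir S: opp run (2,4), next='.' -> no flip
Dir SE: first cell '.' (not opp) -> no flip
All flips: (2,3)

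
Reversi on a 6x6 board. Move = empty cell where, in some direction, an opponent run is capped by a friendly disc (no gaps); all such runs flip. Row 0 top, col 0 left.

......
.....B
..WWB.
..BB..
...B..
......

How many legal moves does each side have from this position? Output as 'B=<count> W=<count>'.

-- B to move --
(1,1): flips 1 -> legal
(1,2): flips 1 -> legal
(1,3): flips 1 -> legal
(1,4): flips 1 -> legal
(2,1): flips 2 -> legal
(3,1): no bracket -> illegal
(3,4): no bracket -> illegal
B mobility = 5
-- W to move --
(0,4): no bracket -> illegal
(0,5): no bracket -> illegal
(1,3): no bracket -> illegal
(1,4): no bracket -> illegal
(2,1): no bracket -> illegal
(2,5): flips 1 -> legal
(3,1): no bracket -> illegal
(3,4): no bracket -> illegal
(3,5): no bracket -> illegal
(4,1): flips 1 -> legal
(4,2): flips 1 -> legal
(4,4): flips 1 -> legal
(5,2): no bracket -> illegal
(5,3): flips 2 -> legal
(5,4): no bracket -> illegal
W mobility = 5

Answer: B=5 W=5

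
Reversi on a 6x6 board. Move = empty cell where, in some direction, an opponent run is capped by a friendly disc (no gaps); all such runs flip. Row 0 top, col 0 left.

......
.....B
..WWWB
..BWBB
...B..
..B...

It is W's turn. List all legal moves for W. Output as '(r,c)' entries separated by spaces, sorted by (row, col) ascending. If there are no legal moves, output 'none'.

Answer: (3,1) (4,1) (4,2) (4,4) (4,5) (5,3)

Derivation:
(0,4): no bracket -> illegal
(0,5): no bracket -> illegal
(1,4): no bracket -> illegal
(2,1): no bracket -> illegal
(3,1): flips 1 -> legal
(4,1): flips 1 -> legal
(4,2): flips 1 -> legal
(4,4): flips 1 -> legal
(4,5): flips 1 -> legal
(5,1): no bracket -> illegal
(5,3): flips 1 -> legal
(5,4): no bracket -> illegal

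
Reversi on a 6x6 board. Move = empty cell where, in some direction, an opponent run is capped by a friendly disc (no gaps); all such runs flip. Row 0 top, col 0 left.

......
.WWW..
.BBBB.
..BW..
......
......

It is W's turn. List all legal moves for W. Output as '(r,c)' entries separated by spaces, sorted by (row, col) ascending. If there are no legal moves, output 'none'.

(1,0): no bracket -> illegal
(1,4): no bracket -> illegal
(1,5): flips 1 -> legal
(2,0): no bracket -> illegal
(2,5): no bracket -> illegal
(3,0): flips 1 -> legal
(3,1): flips 3 -> legal
(3,4): flips 1 -> legal
(3,5): flips 1 -> legal
(4,1): no bracket -> illegal
(4,2): flips 2 -> legal
(4,3): no bracket -> illegal

Answer: (1,5) (3,0) (3,1) (3,4) (3,5) (4,2)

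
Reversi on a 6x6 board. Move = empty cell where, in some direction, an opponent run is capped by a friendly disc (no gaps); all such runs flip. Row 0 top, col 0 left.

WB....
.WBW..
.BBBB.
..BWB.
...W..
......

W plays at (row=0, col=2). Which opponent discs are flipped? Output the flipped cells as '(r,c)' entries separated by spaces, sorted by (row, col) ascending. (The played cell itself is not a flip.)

Dir NW: edge -> no flip
Dir N: edge -> no flip
Dir NE: edge -> no flip
Dir W: opp run (0,1) capped by W -> flip
Dir E: first cell '.' (not opp) -> no flip
Dir SW: first cell 'W' (not opp) -> no flip
Dir S: opp run (1,2) (2,2) (3,2), next='.' -> no flip
Dir SE: first cell 'W' (not opp) -> no flip

Answer: (0,1)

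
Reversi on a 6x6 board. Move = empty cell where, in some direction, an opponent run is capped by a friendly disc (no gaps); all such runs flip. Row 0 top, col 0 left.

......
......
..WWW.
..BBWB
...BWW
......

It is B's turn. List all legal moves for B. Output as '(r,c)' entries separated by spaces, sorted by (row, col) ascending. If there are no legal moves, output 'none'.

Answer: (1,1) (1,2) (1,3) (1,4) (1,5) (2,5) (5,3) (5,5)

Derivation:
(1,1): flips 1 -> legal
(1,2): flips 1 -> legal
(1,3): flips 2 -> legal
(1,4): flips 1 -> legal
(1,5): flips 1 -> legal
(2,1): no bracket -> illegal
(2,5): flips 1 -> legal
(3,1): no bracket -> illegal
(5,3): flips 1 -> legal
(5,4): no bracket -> illegal
(5,5): flips 2 -> legal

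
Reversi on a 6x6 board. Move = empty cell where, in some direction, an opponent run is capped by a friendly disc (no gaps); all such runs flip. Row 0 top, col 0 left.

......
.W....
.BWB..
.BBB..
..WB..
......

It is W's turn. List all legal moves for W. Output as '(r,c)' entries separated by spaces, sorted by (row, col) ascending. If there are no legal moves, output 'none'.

Answer: (2,0) (2,4) (4,0) (4,1) (4,4)

Derivation:
(1,0): no bracket -> illegal
(1,2): no bracket -> illegal
(1,3): no bracket -> illegal
(1,4): no bracket -> illegal
(2,0): flips 2 -> legal
(2,4): flips 2 -> legal
(3,0): no bracket -> illegal
(3,4): no bracket -> illegal
(4,0): flips 1 -> legal
(4,1): flips 2 -> legal
(4,4): flips 2 -> legal
(5,2): no bracket -> illegal
(5,3): no bracket -> illegal
(5,4): no bracket -> illegal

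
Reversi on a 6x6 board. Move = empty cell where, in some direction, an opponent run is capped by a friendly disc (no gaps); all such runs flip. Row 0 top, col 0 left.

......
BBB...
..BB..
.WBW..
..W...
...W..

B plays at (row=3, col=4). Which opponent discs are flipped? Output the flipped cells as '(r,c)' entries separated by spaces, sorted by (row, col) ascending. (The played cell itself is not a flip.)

Dir NW: first cell 'B' (not opp) -> no flip
Dir N: first cell '.' (not opp) -> no flip
Dir NE: first cell '.' (not opp) -> no flip
Dir W: opp run (3,3) capped by B -> flip
Dir E: first cell '.' (not opp) -> no flip
Dir SW: first cell '.' (not opp) -> no flip
Dir S: first cell '.' (not opp) -> no flip
Dir SE: first cell '.' (not opp) -> no flip

Answer: (3,3)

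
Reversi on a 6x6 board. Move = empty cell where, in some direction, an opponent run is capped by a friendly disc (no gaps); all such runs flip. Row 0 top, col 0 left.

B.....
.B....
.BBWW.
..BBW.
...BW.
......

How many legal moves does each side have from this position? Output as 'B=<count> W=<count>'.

Answer: B=7 W=6

Derivation:
-- B to move --
(1,2): no bracket -> illegal
(1,3): flips 1 -> legal
(1,4): flips 1 -> legal
(1,5): flips 1 -> legal
(2,5): flips 3 -> legal
(3,5): flips 1 -> legal
(4,5): flips 1 -> legal
(5,3): no bracket -> illegal
(5,4): no bracket -> illegal
(5,5): flips 1 -> legal
B mobility = 7
-- W to move --
(0,1): no bracket -> illegal
(0,2): no bracket -> illegal
(1,0): no bracket -> illegal
(1,2): no bracket -> illegal
(1,3): no bracket -> illegal
(2,0): flips 2 -> legal
(3,0): no bracket -> illegal
(3,1): flips 2 -> legal
(4,1): flips 1 -> legal
(4,2): flips 2 -> legal
(5,2): flips 1 -> legal
(5,3): flips 2 -> legal
(5,4): no bracket -> illegal
W mobility = 6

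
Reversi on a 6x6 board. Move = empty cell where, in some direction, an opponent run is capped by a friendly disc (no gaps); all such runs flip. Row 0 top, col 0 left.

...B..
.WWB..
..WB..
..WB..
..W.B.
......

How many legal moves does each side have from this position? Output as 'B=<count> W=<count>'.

Answer: B=7 W=5

Derivation:
-- B to move --
(0,0): flips 2 -> legal
(0,1): flips 1 -> legal
(0,2): no bracket -> illegal
(1,0): flips 2 -> legal
(2,0): no bracket -> illegal
(2,1): flips 2 -> legal
(3,1): flips 2 -> legal
(4,1): flips 1 -> legal
(4,3): no bracket -> illegal
(5,1): flips 1 -> legal
(5,2): no bracket -> illegal
(5,3): no bracket -> illegal
B mobility = 7
-- W to move --
(0,2): no bracket -> illegal
(0,4): flips 1 -> legal
(1,4): flips 2 -> legal
(2,4): flips 2 -> legal
(3,4): flips 2 -> legal
(3,5): no bracket -> illegal
(4,3): no bracket -> illegal
(4,5): no bracket -> illegal
(5,3): no bracket -> illegal
(5,4): no bracket -> illegal
(5,5): flips 2 -> legal
W mobility = 5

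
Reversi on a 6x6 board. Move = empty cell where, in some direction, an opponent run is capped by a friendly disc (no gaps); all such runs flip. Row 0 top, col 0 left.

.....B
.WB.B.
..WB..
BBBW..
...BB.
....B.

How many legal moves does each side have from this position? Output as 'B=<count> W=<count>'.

-- B to move --
(0,0): flips 3 -> legal
(0,1): no bracket -> illegal
(0,2): no bracket -> illegal
(1,0): flips 1 -> legal
(1,3): flips 1 -> legal
(2,0): no bracket -> illegal
(2,1): flips 1 -> legal
(2,4): no bracket -> illegal
(3,4): flips 1 -> legal
(4,2): no bracket -> illegal
B mobility = 5
-- W to move --
(0,1): no bracket -> illegal
(0,2): flips 1 -> legal
(0,3): no bracket -> illegal
(0,4): no bracket -> illegal
(1,3): flips 2 -> legal
(1,5): no bracket -> illegal
(2,0): no bracket -> illegal
(2,1): no bracket -> illegal
(2,4): flips 1 -> legal
(2,5): no bracket -> illegal
(3,4): no bracket -> illegal
(3,5): no bracket -> illegal
(4,0): flips 1 -> legal
(4,1): no bracket -> illegal
(4,2): flips 1 -> legal
(4,5): no bracket -> illegal
(5,2): no bracket -> illegal
(5,3): flips 1 -> legal
(5,5): flips 1 -> legal
W mobility = 7

Answer: B=5 W=7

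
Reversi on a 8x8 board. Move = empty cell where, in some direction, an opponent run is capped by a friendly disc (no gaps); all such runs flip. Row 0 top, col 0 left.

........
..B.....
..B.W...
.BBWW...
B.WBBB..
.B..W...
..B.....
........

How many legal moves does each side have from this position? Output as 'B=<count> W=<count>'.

Answer: B=11 W=12

Derivation:
-- B to move --
(1,3): no bracket -> illegal
(1,4): flips 2 -> legal
(1,5): flips 3 -> legal
(2,3): flips 2 -> legal
(2,5): flips 1 -> legal
(3,5): flips 2 -> legal
(4,1): flips 1 -> legal
(5,2): flips 1 -> legal
(5,3): flips 1 -> legal
(5,5): no bracket -> illegal
(6,3): flips 1 -> legal
(6,4): flips 1 -> legal
(6,5): flips 1 -> legal
B mobility = 11
-- W to move --
(0,1): no bracket -> illegal
(0,2): flips 3 -> legal
(0,3): no bracket -> illegal
(1,1): flips 1 -> legal
(1,3): no bracket -> illegal
(2,0): flips 1 -> legal
(2,1): flips 2 -> legal
(2,3): no bracket -> illegal
(3,0): flips 2 -> legal
(3,5): no bracket -> illegal
(3,6): flips 1 -> legal
(4,1): no bracket -> illegal
(4,6): flips 3 -> legal
(5,0): no bracket -> illegal
(5,2): flips 1 -> legal
(5,3): flips 1 -> legal
(5,5): flips 1 -> legal
(5,6): flips 1 -> legal
(6,0): flips 1 -> legal
(6,1): no bracket -> illegal
(6,3): no bracket -> illegal
(7,1): no bracket -> illegal
(7,2): no bracket -> illegal
(7,3): no bracket -> illegal
W mobility = 12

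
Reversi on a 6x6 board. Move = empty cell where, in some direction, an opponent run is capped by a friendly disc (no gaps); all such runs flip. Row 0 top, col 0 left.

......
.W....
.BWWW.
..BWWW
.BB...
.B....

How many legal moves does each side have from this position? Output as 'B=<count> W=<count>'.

Answer: B=5 W=4

Derivation:
-- B to move --
(0,0): no bracket -> illegal
(0,1): flips 1 -> legal
(0,2): no bracket -> illegal
(1,0): no bracket -> illegal
(1,2): flips 1 -> legal
(1,3): no bracket -> illegal
(1,4): flips 1 -> legal
(1,5): flips 2 -> legal
(2,0): no bracket -> illegal
(2,5): flips 3 -> legal
(3,1): no bracket -> illegal
(4,3): no bracket -> illegal
(4,4): no bracket -> illegal
(4,5): no bracket -> illegal
B mobility = 5
-- W to move --
(1,0): no bracket -> illegal
(1,2): no bracket -> illegal
(2,0): flips 1 -> legal
(3,0): no bracket -> illegal
(3,1): flips 2 -> legal
(4,0): no bracket -> illegal
(4,3): no bracket -> illegal
(5,0): flips 2 -> legal
(5,2): flips 2 -> legal
(5,3): no bracket -> illegal
W mobility = 4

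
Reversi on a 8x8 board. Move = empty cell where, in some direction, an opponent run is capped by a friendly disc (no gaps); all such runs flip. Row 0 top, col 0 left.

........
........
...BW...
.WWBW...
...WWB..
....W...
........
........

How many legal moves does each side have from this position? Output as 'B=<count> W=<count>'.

-- B to move --
(1,3): no bracket -> illegal
(1,4): no bracket -> illegal
(1,5): flips 1 -> legal
(2,0): no bracket -> illegal
(2,1): no bracket -> illegal
(2,2): no bracket -> illegal
(2,5): flips 1 -> legal
(3,0): flips 2 -> legal
(3,5): flips 1 -> legal
(4,0): no bracket -> illegal
(4,1): flips 1 -> legal
(4,2): flips 2 -> legal
(5,2): no bracket -> illegal
(5,3): flips 1 -> legal
(5,5): flips 1 -> legal
(6,3): flips 1 -> legal
(6,4): no bracket -> illegal
(6,5): no bracket -> illegal
B mobility = 9
-- W to move --
(1,2): flips 1 -> legal
(1,3): flips 2 -> legal
(1,4): flips 1 -> legal
(2,2): flips 2 -> legal
(3,5): no bracket -> illegal
(3,6): flips 1 -> legal
(4,2): flips 1 -> legal
(4,6): flips 1 -> legal
(5,5): no bracket -> illegal
(5,6): flips 1 -> legal
W mobility = 8

Answer: B=9 W=8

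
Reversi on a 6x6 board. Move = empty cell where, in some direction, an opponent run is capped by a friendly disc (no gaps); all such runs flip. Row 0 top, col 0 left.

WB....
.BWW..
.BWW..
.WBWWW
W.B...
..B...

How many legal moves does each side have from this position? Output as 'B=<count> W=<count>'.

-- B to move --
(0,2): flips 2 -> legal
(0,3): flips 1 -> legal
(0,4): no bracket -> illegal
(1,0): no bracket -> illegal
(1,4): flips 3 -> legal
(2,0): flips 1 -> legal
(2,4): flips 3 -> legal
(2,5): no bracket -> illegal
(3,0): flips 1 -> legal
(4,1): flips 1 -> legal
(4,3): no bracket -> illegal
(4,4): flips 2 -> legal
(4,5): flips 3 -> legal
(5,0): no bracket -> illegal
(5,1): no bracket -> illegal
B mobility = 9
-- W to move --
(0,2): flips 1 -> legal
(1,0): flips 1 -> legal
(2,0): flips 1 -> legal
(3,0): flips 1 -> legal
(4,1): flips 1 -> legal
(4,3): no bracket -> illegal
(5,1): flips 1 -> legal
(5,3): flips 1 -> legal
W mobility = 7

Answer: B=9 W=7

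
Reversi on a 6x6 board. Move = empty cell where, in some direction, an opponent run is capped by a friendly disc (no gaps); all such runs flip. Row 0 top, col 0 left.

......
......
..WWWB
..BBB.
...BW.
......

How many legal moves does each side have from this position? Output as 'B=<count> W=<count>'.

-- B to move --
(1,1): flips 1 -> legal
(1,2): flips 2 -> legal
(1,3): flips 1 -> legal
(1,4): flips 2 -> legal
(1,5): flips 1 -> legal
(2,1): flips 3 -> legal
(3,1): no bracket -> illegal
(3,5): no bracket -> illegal
(4,5): flips 1 -> legal
(5,3): no bracket -> illegal
(5,4): flips 1 -> legal
(5,5): flips 1 -> legal
B mobility = 9
-- W to move --
(1,4): no bracket -> illegal
(1,5): no bracket -> illegal
(2,1): no bracket -> illegal
(3,1): no bracket -> illegal
(3,5): no bracket -> illegal
(4,1): flips 1 -> legal
(4,2): flips 3 -> legal
(4,5): flips 1 -> legal
(5,2): no bracket -> illegal
(5,3): flips 2 -> legal
(5,4): no bracket -> illegal
W mobility = 4

Answer: B=9 W=4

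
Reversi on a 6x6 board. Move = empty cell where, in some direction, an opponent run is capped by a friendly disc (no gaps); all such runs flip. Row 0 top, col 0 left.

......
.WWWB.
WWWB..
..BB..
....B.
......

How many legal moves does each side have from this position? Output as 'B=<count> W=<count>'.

-- B to move --
(0,0): flips 2 -> legal
(0,1): flips 1 -> legal
(0,2): flips 2 -> legal
(0,3): flips 1 -> legal
(0,4): no bracket -> illegal
(1,0): flips 4 -> legal
(2,4): no bracket -> illegal
(3,0): no bracket -> illegal
(3,1): no bracket -> illegal
B mobility = 5
-- W to move --
(0,3): no bracket -> illegal
(0,4): no bracket -> illegal
(0,5): no bracket -> illegal
(1,5): flips 1 -> legal
(2,4): flips 1 -> legal
(2,5): no bracket -> illegal
(3,1): no bracket -> illegal
(3,4): flips 1 -> legal
(3,5): no bracket -> illegal
(4,1): no bracket -> illegal
(4,2): flips 1 -> legal
(4,3): flips 3 -> legal
(4,5): no bracket -> illegal
(5,3): no bracket -> illegal
(5,4): no bracket -> illegal
(5,5): flips 2 -> legal
W mobility = 6

Answer: B=5 W=6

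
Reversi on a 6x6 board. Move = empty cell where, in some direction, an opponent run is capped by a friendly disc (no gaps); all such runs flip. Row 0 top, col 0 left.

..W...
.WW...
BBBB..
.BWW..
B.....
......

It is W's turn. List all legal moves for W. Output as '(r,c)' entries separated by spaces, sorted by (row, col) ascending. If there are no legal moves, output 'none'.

Answer: (1,0) (1,3) (1,4) (3,0) (3,4) (4,1)

Derivation:
(1,0): flips 1 -> legal
(1,3): flips 1 -> legal
(1,4): flips 1 -> legal
(2,4): no bracket -> illegal
(3,0): flips 2 -> legal
(3,4): flips 1 -> legal
(4,1): flips 2 -> legal
(4,2): no bracket -> illegal
(5,0): no bracket -> illegal
(5,1): no bracket -> illegal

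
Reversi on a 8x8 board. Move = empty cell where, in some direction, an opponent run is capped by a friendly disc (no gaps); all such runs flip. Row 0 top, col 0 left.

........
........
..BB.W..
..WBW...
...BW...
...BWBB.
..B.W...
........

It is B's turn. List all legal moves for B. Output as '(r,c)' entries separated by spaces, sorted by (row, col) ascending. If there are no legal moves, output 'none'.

Answer: (1,6) (2,1) (3,1) (3,5) (4,1) (4,2) (4,5) (6,5) (7,3) (7,5)

Derivation:
(1,4): no bracket -> illegal
(1,5): no bracket -> illegal
(1,6): flips 2 -> legal
(2,1): flips 1 -> legal
(2,4): no bracket -> illegal
(2,6): no bracket -> illegal
(3,1): flips 1 -> legal
(3,5): flips 2 -> legal
(3,6): no bracket -> illegal
(4,1): flips 1 -> legal
(4,2): flips 1 -> legal
(4,5): flips 2 -> legal
(6,3): no bracket -> illegal
(6,5): flips 1 -> legal
(7,3): flips 1 -> legal
(7,4): no bracket -> illegal
(7,5): flips 1 -> legal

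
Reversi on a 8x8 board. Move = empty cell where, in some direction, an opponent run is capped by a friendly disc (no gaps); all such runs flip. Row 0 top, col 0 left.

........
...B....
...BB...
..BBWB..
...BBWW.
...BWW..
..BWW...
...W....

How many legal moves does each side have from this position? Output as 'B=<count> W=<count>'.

-- B to move --
(2,5): flips 1 -> legal
(3,6): no bracket -> illegal
(3,7): no bracket -> illegal
(4,7): flips 2 -> legal
(5,2): no bracket -> illegal
(5,6): flips 4 -> legal
(5,7): flips 1 -> legal
(6,5): flips 5 -> legal
(6,6): flips 1 -> legal
(7,2): no bracket -> illegal
(7,4): flips 2 -> legal
(7,5): flips 1 -> legal
B mobility = 8
-- W to move --
(0,2): flips 3 -> legal
(0,3): flips 5 -> legal
(0,4): no bracket -> illegal
(1,2): flips 1 -> legal
(1,4): flips 1 -> legal
(1,5): no bracket -> illegal
(2,1): flips 2 -> legal
(2,2): flips 2 -> legal
(2,5): flips 1 -> legal
(2,6): no bracket -> illegal
(3,1): flips 2 -> legal
(3,6): flips 1 -> legal
(4,1): no bracket -> illegal
(4,2): flips 3 -> legal
(5,1): flips 1 -> legal
(5,2): flips 2 -> legal
(6,1): flips 1 -> legal
(7,1): no bracket -> illegal
(7,2): no bracket -> illegal
W mobility = 13

Answer: B=8 W=13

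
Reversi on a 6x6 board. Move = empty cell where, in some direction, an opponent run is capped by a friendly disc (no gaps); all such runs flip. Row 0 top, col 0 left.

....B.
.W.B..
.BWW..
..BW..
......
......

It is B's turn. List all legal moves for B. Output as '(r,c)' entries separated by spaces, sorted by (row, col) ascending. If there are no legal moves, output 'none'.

(0,0): no bracket -> illegal
(0,1): flips 1 -> legal
(0,2): no bracket -> illegal
(1,0): no bracket -> illegal
(1,2): flips 1 -> legal
(1,4): flips 1 -> legal
(2,0): no bracket -> illegal
(2,4): flips 2 -> legal
(3,1): flips 1 -> legal
(3,4): flips 1 -> legal
(4,2): no bracket -> illegal
(4,3): flips 2 -> legal
(4,4): no bracket -> illegal

Answer: (0,1) (1,2) (1,4) (2,4) (3,1) (3,4) (4,3)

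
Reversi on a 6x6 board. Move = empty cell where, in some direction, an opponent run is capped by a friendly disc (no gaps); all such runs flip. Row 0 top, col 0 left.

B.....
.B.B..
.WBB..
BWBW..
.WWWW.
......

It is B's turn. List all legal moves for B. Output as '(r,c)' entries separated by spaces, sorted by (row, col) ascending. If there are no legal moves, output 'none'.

(1,0): flips 1 -> legal
(1,2): flips 1 -> legal
(2,0): flips 1 -> legal
(2,4): no bracket -> illegal
(3,4): flips 1 -> legal
(3,5): no bracket -> illegal
(4,0): flips 1 -> legal
(4,5): no bracket -> illegal
(5,0): flips 1 -> legal
(5,1): flips 3 -> legal
(5,2): flips 2 -> legal
(5,3): flips 2 -> legal
(5,4): flips 1 -> legal
(5,5): flips 2 -> legal

Answer: (1,0) (1,2) (2,0) (3,4) (4,0) (5,0) (5,1) (5,2) (5,3) (5,4) (5,5)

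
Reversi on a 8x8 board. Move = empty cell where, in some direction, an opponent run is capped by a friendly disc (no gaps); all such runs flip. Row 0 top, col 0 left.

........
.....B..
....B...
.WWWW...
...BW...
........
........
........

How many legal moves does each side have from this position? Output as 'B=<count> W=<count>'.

Answer: B=6 W=6

Derivation:
-- B to move --
(2,0): no bracket -> illegal
(2,1): flips 1 -> legal
(2,2): no bracket -> illegal
(2,3): flips 1 -> legal
(2,5): flips 1 -> legal
(3,0): no bracket -> illegal
(3,5): no bracket -> illegal
(4,0): no bracket -> illegal
(4,1): no bracket -> illegal
(4,2): flips 1 -> legal
(4,5): flips 1 -> legal
(5,3): no bracket -> illegal
(5,4): flips 2 -> legal
(5,5): no bracket -> illegal
B mobility = 6
-- W to move --
(0,4): no bracket -> illegal
(0,5): no bracket -> illegal
(0,6): flips 2 -> legal
(1,3): no bracket -> illegal
(1,4): flips 1 -> legal
(1,6): no bracket -> illegal
(2,3): no bracket -> illegal
(2,5): no bracket -> illegal
(2,6): no bracket -> illegal
(3,5): no bracket -> illegal
(4,2): flips 1 -> legal
(5,2): flips 1 -> legal
(5,3): flips 1 -> legal
(5,4): flips 1 -> legal
W mobility = 6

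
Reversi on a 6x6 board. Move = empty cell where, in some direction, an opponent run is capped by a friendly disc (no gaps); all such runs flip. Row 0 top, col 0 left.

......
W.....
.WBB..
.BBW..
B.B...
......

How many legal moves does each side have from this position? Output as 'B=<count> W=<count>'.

Answer: B=6 W=7

Derivation:
-- B to move --
(0,0): no bracket -> illegal
(0,1): no bracket -> illegal
(1,1): flips 1 -> legal
(1,2): no bracket -> illegal
(2,0): flips 1 -> legal
(2,4): flips 1 -> legal
(3,0): no bracket -> illegal
(3,4): flips 1 -> legal
(4,3): flips 1 -> legal
(4,4): flips 1 -> legal
B mobility = 6
-- W to move --
(1,1): flips 1 -> legal
(1,2): no bracket -> illegal
(1,3): flips 1 -> legal
(1,4): no bracket -> illegal
(2,0): no bracket -> illegal
(2,4): flips 2 -> legal
(3,0): flips 2 -> legal
(3,4): no bracket -> illegal
(4,1): flips 1 -> legal
(4,3): flips 1 -> legal
(5,0): no bracket -> illegal
(5,1): flips 1 -> legal
(5,2): no bracket -> illegal
(5,3): no bracket -> illegal
W mobility = 7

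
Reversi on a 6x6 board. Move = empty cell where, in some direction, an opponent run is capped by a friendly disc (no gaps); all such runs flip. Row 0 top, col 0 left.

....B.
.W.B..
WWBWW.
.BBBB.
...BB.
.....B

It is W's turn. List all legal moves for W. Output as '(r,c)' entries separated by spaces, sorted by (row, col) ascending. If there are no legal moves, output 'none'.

Answer: (0,2) (0,3) (4,1) (4,2) (4,5) (5,3) (5,4)

Derivation:
(0,2): flips 1 -> legal
(0,3): flips 1 -> legal
(0,5): no bracket -> illegal
(1,2): no bracket -> illegal
(1,4): no bracket -> illegal
(1,5): no bracket -> illegal
(2,5): no bracket -> illegal
(3,0): no bracket -> illegal
(3,5): no bracket -> illegal
(4,0): no bracket -> illegal
(4,1): flips 2 -> legal
(4,2): flips 2 -> legal
(4,5): flips 1 -> legal
(5,2): no bracket -> illegal
(5,3): flips 2 -> legal
(5,4): flips 4 -> legal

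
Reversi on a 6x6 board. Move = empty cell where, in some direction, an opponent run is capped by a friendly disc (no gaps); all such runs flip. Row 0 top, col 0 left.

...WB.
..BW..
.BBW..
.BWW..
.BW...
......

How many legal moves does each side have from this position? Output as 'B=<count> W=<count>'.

-- B to move --
(0,2): flips 1 -> legal
(1,4): flips 3 -> legal
(2,4): flips 1 -> legal
(3,4): flips 3 -> legal
(4,3): flips 2 -> legal
(4,4): flips 1 -> legal
(5,1): no bracket -> illegal
(5,2): flips 2 -> legal
(5,3): flips 1 -> legal
B mobility = 8
-- W to move --
(0,1): flips 1 -> legal
(0,2): flips 2 -> legal
(0,5): flips 1 -> legal
(1,0): flips 1 -> legal
(1,1): flips 2 -> legal
(1,4): no bracket -> illegal
(1,5): no bracket -> illegal
(2,0): flips 3 -> legal
(3,0): flips 3 -> legal
(4,0): flips 3 -> legal
(5,0): flips 1 -> legal
(5,1): no bracket -> illegal
(5,2): no bracket -> illegal
W mobility = 9

Answer: B=8 W=9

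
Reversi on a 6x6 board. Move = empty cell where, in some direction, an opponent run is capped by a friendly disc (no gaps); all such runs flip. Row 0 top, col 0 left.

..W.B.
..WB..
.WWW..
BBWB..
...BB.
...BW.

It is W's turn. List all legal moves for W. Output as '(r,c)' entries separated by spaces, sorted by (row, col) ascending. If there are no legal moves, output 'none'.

Answer: (0,3) (1,4) (2,4) (3,4) (4,0) (4,1) (5,2) (5,5)

Derivation:
(0,3): flips 1 -> legal
(0,5): no bracket -> illegal
(1,4): flips 1 -> legal
(1,5): no bracket -> illegal
(2,0): no bracket -> illegal
(2,4): flips 1 -> legal
(3,4): flips 2 -> legal
(3,5): no bracket -> illegal
(4,0): flips 1 -> legal
(4,1): flips 1 -> legal
(4,2): no bracket -> illegal
(4,5): no bracket -> illegal
(5,2): flips 1 -> legal
(5,5): flips 2 -> legal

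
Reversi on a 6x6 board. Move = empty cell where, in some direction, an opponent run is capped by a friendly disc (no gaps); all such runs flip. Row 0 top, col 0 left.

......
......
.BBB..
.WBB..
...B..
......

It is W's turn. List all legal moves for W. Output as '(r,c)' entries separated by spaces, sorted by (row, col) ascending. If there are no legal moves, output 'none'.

(1,0): no bracket -> illegal
(1,1): flips 1 -> legal
(1,2): no bracket -> illegal
(1,3): flips 1 -> legal
(1,4): no bracket -> illegal
(2,0): no bracket -> illegal
(2,4): no bracket -> illegal
(3,0): no bracket -> illegal
(3,4): flips 2 -> legal
(4,1): no bracket -> illegal
(4,2): no bracket -> illegal
(4,4): no bracket -> illegal
(5,2): no bracket -> illegal
(5,3): no bracket -> illegal
(5,4): no bracket -> illegal

Answer: (1,1) (1,3) (3,4)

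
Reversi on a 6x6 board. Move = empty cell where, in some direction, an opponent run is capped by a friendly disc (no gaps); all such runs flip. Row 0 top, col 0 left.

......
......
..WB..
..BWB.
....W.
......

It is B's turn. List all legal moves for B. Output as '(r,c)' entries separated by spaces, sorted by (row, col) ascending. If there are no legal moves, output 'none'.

Answer: (1,2) (2,1) (4,3) (5,4)

Derivation:
(1,1): no bracket -> illegal
(1,2): flips 1 -> legal
(1,3): no bracket -> illegal
(2,1): flips 1 -> legal
(2,4): no bracket -> illegal
(3,1): no bracket -> illegal
(3,5): no bracket -> illegal
(4,2): no bracket -> illegal
(4,3): flips 1 -> legal
(4,5): no bracket -> illegal
(5,3): no bracket -> illegal
(5,4): flips 1 -> legal
(5,5): no bracket -> illegal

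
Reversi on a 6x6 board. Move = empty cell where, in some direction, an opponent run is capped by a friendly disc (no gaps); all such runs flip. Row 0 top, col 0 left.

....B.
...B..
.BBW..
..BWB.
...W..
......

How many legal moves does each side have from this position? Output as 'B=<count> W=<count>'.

-- B to move --
(1,2): flips 1 -> legal
(1,4): flips 1 -> legal
(2,4): flips 1 -> legal
(4,2): no bracket -> illegal
(4,4): flips 1 -> legal
(5,2): flips 1 -> legal
(5,3): flips 3 -> legal
(5,4): flips 1 -> legal
B mobility = 7
-- W to move --
(0,2): no bracket -> illegal
(0,3): flips 1 -> legal
(0,5): no bracket -> illegal
(1,0): flips 2 -> legal
(1,1): flips 1 -> legal
(1,2): no bracket -> illegal
(1,4): no bracket -> illegal
(1,5): no bracket -> illegal
(2,0): flips 2 -> legal
(2,4): no bracket -> illegal
(2,5): flips 1 -> legal
(3,0): no bracket -> illegal
(3,1): flips 1 -> legal
(3,5): flips 1 -> legal
(4,1): flips 1 -> legal
(4,2): no bracket -> illegal
(4,4): no bracket -> illegal
(4,5): flips 1 -> legal
W mobility = 9

Answer: B=7 W=9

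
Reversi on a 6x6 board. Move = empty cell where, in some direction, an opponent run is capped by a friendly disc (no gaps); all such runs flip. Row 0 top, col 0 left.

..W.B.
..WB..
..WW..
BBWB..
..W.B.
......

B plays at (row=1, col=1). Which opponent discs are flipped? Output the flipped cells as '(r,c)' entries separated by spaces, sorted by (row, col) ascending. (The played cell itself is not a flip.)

Answer: (1,2) (2,2)

Derivation:
Dir NW: first cell '.' (not opp) -> no flip
Dir N: first cell '.' (not opp) -> no flip
Dir NE: opp run (0,2), next=edge -> no flip
Dir W: first cell '.' (not opp) -> no flip
Dir E: opp run (1,2) capped by B -> flip
Dir SW: first cell '.' (not opp) -> no flip
Dir S: first cell '.' (not opp) -> no flip
Dir SE: opp run (2,2) capped by B -> flip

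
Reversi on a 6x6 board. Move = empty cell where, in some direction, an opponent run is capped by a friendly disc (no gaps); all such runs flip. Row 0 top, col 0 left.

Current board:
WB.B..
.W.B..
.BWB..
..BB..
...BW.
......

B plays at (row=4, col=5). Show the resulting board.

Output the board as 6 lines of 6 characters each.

Answer: WB.B..
.W.B..
.BWB..
..BB..
...BBB
......

Derivation:
Place B at (4,5); scan 8 dirs for brackets.
Dir NW: first cell '.' (not opp) -> no flip
Dir N: first cell '.' (not opp) -> no flip
Dir NE: edge -> no flip
Dir W: opp run (4,4) capped by B -> flip
Dir E: edge -> no flip
Dir SW: first cell '.' (not opp) -> no flip
Dir S: first cell '.' (not opp) -> no flip
Dir SE: edge -> no flip
All flips: (4,4)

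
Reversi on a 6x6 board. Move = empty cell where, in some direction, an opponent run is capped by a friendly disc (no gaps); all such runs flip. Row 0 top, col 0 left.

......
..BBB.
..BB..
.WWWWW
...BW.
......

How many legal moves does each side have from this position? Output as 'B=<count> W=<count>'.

-- B to move --
(2,0): no bracket -> illegal
(2,1): flips 1 -> legal
(2,4): no bracket -> illegal
(2,5): flips 1 -> legal
(3,0): no bracket -> illegal
(4,0): flips 1 -> legal
(4,1): flips 1 -> legal
(4,2): flips 1 -> legal
(4,5): flips 2 -> legal
(5,3): no bracket -> illegal
(5,4): no bracket -> illegal
(5,5): flips 2 -> legal
B mobility = 7
-- W to move --
(0,1): flips 2 -> legal
(0,2): flips 2 -> legal
(0,3): flips 2 -> legal
(0,4): flips 2 -> legal
(0,5): flips 2 -> legal
(1,1): flips 1 -> legal
(1,5): no bracket -> illegal
(2,1): no bracket -> illegal
(2,4): no bracket -> illegal
(2,5): no bracket -> illegal
(4,2): flips 1 -> legal
(5,2): flips 1 -> legal
(5,3): flips 1 -> legal
(5,4): flips 1 -> legal
W mobility = 10

Answer: B=7 W=10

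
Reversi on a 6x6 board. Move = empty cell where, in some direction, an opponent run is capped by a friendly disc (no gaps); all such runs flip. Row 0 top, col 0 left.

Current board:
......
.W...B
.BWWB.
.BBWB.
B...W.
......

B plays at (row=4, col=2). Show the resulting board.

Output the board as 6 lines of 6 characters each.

Place B at (4,2); scan 8 dirs for brackets.
Dir NW: first cell 'B' (not opp) -> no flip
Dir N: first cell 'B' (not opp) -> no flip
Dir NE: opp run (3,3) capped by B -> flip
Dir W: first cell '.' (not opp) -> no flip
Dir E: first cell '.' (not opp) -> no flip
Dir SW: first cell '.' (not opp) -> no flip
Dir S: first cell '.' (not opp) -> no flip
Dir SE: first cell '.' (not opp) -> no flip
All flips: (3,3)

Answer: ......
.W...B
.BWWB.
.BBBB.
B.B.W.
......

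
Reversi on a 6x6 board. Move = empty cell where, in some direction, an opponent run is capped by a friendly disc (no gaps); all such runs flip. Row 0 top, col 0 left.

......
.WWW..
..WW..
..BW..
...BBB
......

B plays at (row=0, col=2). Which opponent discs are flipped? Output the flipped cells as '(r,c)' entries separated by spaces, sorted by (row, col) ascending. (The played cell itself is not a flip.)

Dir NW: edge -> no flip
Dir N: edge -> no flip
Dir NE: edge -> no flip
Dir W: first cell '.' (not opp) -> no flip
Dir E: first cell '.' (not opp) -> no flip
Dir SW: opp run (1,1), next='.' -> no flip
Dir S: opp run (1,2) (2,2) capped by B -> flip
Dir SE: opp run (1,3), next='.' -> no flip

Answer: (1,2) (2,2)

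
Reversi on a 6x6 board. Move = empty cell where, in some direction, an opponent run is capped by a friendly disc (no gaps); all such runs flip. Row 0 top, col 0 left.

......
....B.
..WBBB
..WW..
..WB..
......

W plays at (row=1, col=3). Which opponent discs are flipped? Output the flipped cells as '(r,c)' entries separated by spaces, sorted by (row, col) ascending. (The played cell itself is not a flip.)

Dir NW: first cell '.' (not opp) -> no flip
Dir N: first cell '.' (not opp) -> no flip
Dir NE: first cell '.' (not opp) -> no flip
Dir W: first cell '.' (not opp) -> no flip
Dir E: opp run (1,4), next='.' -> no flip
Dir SW: first cell 'W' (not opp) -> no flip
Dir S: opp run (2,3) capped by W -> flip
Dir SE: opp run (2,4), next='.' -> no flip

Answer: (2,3)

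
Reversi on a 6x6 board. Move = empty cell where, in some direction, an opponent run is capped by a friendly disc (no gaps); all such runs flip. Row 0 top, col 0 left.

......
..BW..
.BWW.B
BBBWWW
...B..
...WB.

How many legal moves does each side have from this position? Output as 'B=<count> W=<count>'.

Answer: B=6 W=10

Derivation:
-- B to move --
(0,2): no bracket -> illegal
(0,3): flips 3 -> legal
(0,4): flips 2 -> legal
(1,1): no bracket -> illegal
(1,4): flips 2 -> legal
(2,4): flips 2 -> legal
(4,2): no bracket -> illegal
(4,4): no bracket -> illegal
(4,5): flips 3 -> legal
(5,2): flips 1 -> legal
B mobility = 6
-- W to move --
(0,1): flips 1 -> legal
(0,2): flips 1 -> legal
(0,3): no bracket -> illegal
(1,0): no bracket -> illegal
(1,1): flips 1 -> legal
(1,4): no bracket -> illegal
(1,5): flips 1 -> legal
(2,0): flips 1 -> legal
(2,4): no bracket -> illegal
(4,0): flips 1 -> legal
(4,1): flips 1 -> legal
(4,2): flips 1 -> legal
(4,4): no bracket -> illegal
(4,5): no bracket -> illegal
(5,2): flips 1 -> legal
(5,5): flips 1 -> legal
W mobility = 10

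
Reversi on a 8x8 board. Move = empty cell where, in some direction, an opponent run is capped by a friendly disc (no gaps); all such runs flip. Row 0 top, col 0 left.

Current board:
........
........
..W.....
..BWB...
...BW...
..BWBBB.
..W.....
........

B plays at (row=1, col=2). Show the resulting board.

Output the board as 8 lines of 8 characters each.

Answer: ........
..B.....
..B.....
..BWB...
...BW...
..BWBBB.
..W.....
........

Derivation:
Place B at (1,2); scan 8 dirs for brackets.
Dir NW: first cell '.' (not opp) -> no flip
Dir N: first cell '.' (not opp) -> no flip
Dir NE: first cell '.' (not opp) -> no flip
Dir W: first cell '.' (not opp) -> no flip
Dir E: first cell '.' (not opp) -> no flip
Dir SW: first cell '.' (not opp) -> no flip
Dir S: opp run (2,2) capped by B -> flip
Dir SE: first cell '.' (not opp) -> no flip
All flips: (2,2)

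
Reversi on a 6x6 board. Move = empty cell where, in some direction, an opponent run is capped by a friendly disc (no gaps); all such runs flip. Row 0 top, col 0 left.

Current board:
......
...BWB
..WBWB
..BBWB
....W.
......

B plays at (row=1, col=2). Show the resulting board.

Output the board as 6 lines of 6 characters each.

Place B at (1,2); scan 8 dirs for brackets.
Dir NW: first cell '.' (not opp) -> no flip
Dir N: first cell '.' (not opp) -> no flip
Dir NE: first cell '.' (not opp) -> no flip
Dir W: first cell '.' (not opp) -> no flip
Dir E: first cell 'B' (not opp) -> no flip
Dir SW: first cell '.' (not opp) -> no flip
Dir S: opp run (2,2) capped by B -> flip
Dir SE: first cell 'B' (not opp) -> no flip
All flips: (2,2)

Answer: ......
..BBWB
..BBWB
..BBWB
....W.
......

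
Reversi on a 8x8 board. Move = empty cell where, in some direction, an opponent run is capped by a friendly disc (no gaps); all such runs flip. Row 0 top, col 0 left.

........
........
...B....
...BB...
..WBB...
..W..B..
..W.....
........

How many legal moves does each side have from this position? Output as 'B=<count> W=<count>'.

Answer: B=3 W=3

Derivation:
-- B to move --
(3,1): no bracket -> illegal
(3,2): no bracket -> illegal
(4,1): flips 1 -> legal
(5,1): flips 1 -> legal
(5,3): no bracket -> illegal
(6,1): flips 1 -> legal
(6,3): no bracket -> illegal
(7,1): no bracket -> illegal
(7,2): no bracket -> illegal
(7,3): no bracket -> illegal
B mobility = 3
-- W to move --
(1,2): no bracket -> illegal
(1,3): no bracket -> illegal
(1,4): no bracket -> illegal
(2,2): no bracket -> illegal
(2,4): flips 1 -> legal
(2,5): flips 2 -> legal
(3,2): no bracket -> illegal
(3,5): no bracket -> illegal
(4,5): flips 2 -> legal
(4,6): no bracket -> illegal
(5,3): no bracket -> illegal
(5,4): no bracket -> illegal
(5,6): no bracket -> illegal
(6,4): no bracket -> illegal
(6,5): no bracket -> illegal
(6,6): no bracket -> illegal
W mobility = 3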